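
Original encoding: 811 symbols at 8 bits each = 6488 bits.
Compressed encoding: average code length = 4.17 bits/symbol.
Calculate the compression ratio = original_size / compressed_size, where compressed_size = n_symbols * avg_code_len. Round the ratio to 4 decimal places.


original_size = n_symbols * orig_bits = 811 * 8 = 6488 bits
compressed_size = n_symbols * avg_code_len = 811 * 4.17 = 3381.87 bits
ratio = original_size / compressed_size = 6488 / 3381.87 = 1.9185

Compression ratio = 1.9185


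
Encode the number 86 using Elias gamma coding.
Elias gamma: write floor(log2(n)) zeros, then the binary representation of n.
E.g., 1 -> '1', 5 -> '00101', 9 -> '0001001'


num_bits = floor(log2(86)) + 1 = 7
leading_zeros = num_bits - 1 = 6
binary(86) = 1010110

Elias gamma(86) = '000000' + '1010110' = 0000001010110 (13 bits)


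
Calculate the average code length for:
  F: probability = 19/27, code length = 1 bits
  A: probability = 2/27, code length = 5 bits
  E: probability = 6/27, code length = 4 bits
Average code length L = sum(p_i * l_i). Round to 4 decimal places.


Weighted contributions p_i * l_i:
  F: (19/27) * 1 = 19/27
  A: (2/27) * 5 = 10/27
  E: (6/27) * 4 = 24/27
Sum = (19 + 10 + 24)/27 = 53/27

L = 53/27 = 1.9630 bits/symbol


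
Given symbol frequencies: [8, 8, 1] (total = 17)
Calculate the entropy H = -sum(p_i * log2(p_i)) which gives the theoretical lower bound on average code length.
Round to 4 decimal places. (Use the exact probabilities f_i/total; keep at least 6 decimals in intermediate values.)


Per-symbol terms -p_i * log2(p_i) with p_i = f_i/17:
  p = 8/17 = 0.470588: log2(p) = -1.087463, -p*log2(p) = 0.511747
  p = 8/17 = 0.470588: log2(p) = -1.087463, -p*log2(p) = 0.511747
  p = 1/17 = 0.058824: log2(p) = -4.087463, -p*log2(p) = 0.240439
H = 0.511747 + 0.511747 + 0.240439 = 1.263933

H = 1.2639 bits/symbol


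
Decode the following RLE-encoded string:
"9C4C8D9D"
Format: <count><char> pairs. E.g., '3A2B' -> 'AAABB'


Expanding each <count><char> pair:
  9C -> 'CCCCCCCCC'
  4C -> 'CCCC'
  8D -> 'DDDDDDDD'
  9D -> 'DDDDDDDDD'

Decoded = CCCCCCCCCCCCCDDDDDDDDDDDDDDDDD


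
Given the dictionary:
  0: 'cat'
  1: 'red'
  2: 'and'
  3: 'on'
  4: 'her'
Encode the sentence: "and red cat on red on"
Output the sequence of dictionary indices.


Look up each word in the dictionary:
  'and' -> 2
  'red' -> 1
  'cat' -> 0
  'on' -> 3
  'red' -> 1
  'on' -> 3

Encoded: [2, 1, 0, 3, 1, 3]


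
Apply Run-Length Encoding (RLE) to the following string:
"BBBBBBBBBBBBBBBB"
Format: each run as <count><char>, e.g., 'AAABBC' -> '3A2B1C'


Scanning runs left to right:
  i=0: run of 'B' x 16 -> '16B'

RLE = 16B


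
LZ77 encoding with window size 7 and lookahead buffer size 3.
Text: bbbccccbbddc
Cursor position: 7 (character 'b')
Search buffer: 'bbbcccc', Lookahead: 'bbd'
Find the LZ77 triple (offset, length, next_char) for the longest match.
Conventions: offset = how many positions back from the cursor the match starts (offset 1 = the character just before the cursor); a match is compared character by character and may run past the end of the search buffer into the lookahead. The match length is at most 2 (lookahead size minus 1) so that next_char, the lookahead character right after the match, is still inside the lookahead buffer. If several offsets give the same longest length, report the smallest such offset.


Try each offset into the search buffer:
  offset=1 (pos 6, char 'c'): match length 0
  offset=2 (pos 5, char 'c'): match length 0
  offset=3 (pos 4, char 'c'): match length 0
  offset=4 (pos 3, char 'c'): match length 0
  offset=5 (pos 2, char 'b'): match length 1
  offset=6 (pos 1, char 'b'): match length 2
  offset=7 (pos 0, char 'b'): match length 2
Longest match has length 2, found at offsets 6, 7; take the smallest, offset 6.
next_char = character at position 7 + 2 = 9 -> 'd'

Best match: offset=6, length=2 (matching 'bb' starting at position 1)
LZ77 triple: (6, 2, 'd')


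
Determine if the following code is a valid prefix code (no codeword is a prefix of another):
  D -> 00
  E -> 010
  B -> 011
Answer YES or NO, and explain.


Checking each pair (does one codeword prefix another?):
  D='00' vs E='010': no prefix
  D='00' vs B='011': no prefix
  E='010' vs D='00': no prefix
  E='010' vs B='011': no prefix
  B='011' vs D='00': no prefix
  B='011' vs E='010': no prefix
No violation found over all pairs.

YES -- this is a valid prefix code. No codeword is a prefix of any other codeword.


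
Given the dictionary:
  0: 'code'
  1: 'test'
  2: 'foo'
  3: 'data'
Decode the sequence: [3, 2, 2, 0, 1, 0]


Look up each index in the dictionary:
  3 -> 'data'
  2 -> 'foo'
  2 -> 'foo'
  0 -> 'code'
  1 -> 'test'
  0 -> 'code'

Decoded: "data foo foo code test code"


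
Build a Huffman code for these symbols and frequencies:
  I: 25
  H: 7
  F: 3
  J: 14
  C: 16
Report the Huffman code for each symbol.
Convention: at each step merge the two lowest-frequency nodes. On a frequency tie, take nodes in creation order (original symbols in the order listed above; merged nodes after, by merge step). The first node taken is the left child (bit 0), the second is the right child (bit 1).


Huffman tree construction:
Step 1: Merge F(3) + H(7) = 10
Step 2: Merge (F+H)(10) + J(14) = 24
Step 3: Merge C(16) + ((F+H)+J)(24) = 40
Step 4: Merge I(25) + (C+((F+H)+J))(40) = 65
Read each symbol's code off the tree from the root (left child = 0, right child = 1).

Codes:
  I: 0 (length 1)
  H: 1101 (length 4)
  F: 1100 (length 4)
  J: 111 (length 3)
  C: 10 (length 2)
Average code length: 139/65 = 2.1385 bits/symbol


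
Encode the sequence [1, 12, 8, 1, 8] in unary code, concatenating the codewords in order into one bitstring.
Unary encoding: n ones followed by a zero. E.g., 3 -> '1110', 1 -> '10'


Encode each number as n ones followed by a terminating 0:
  1 -> 10 (2 bits)
  12 -> 1111111111110 (13 bits)
  8 -> 111111110 (9 bits)
  1 -> 10 (2 bits)
  8 -> 111111110 (9 bits)
Total length = 2 + 13 + 9 + 2 + 9 = 35 bits.

Unary([1, 12, 8, 1, 8]) = 10111111111111011111111010111111110 (35 bits)


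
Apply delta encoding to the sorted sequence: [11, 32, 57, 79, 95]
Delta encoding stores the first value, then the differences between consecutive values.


First value: 11
Deltas:
  32 - 11 = 21
  57 - 32 = 25
  79 - 57 = 22
  95 - 79 = 16


Delta encoded: [11, 21, 25, 22, 16]


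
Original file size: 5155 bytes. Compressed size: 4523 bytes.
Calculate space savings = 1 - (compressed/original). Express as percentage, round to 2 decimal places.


ratio = compressed/original = 4523/5155 = 0.877401
savings = 1 - ratio = 1 - 0.877401 = 0.122599
as a percentage: 0.122599 * 100 = 12.26%

Space savings = 1 - 4523/5155 = 12.26%


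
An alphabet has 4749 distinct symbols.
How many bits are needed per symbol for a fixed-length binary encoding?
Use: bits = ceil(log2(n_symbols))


log2(4749) = 12.2134
Bracket: 2^12 = 4096 < 4749 <= 2^13 = 8192
So ceil(log2(4749)) = 13

bits = ceil(log2(4749)) = ceil(12.2134) = 13 bits


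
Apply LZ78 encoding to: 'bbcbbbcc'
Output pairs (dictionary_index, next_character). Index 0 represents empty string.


LZ78 encoding steps:
Dictionary: {0: ''}
Step 1: w='' (idx 0), next='b' -> output (0, 'b'), add 'b' as idx 1
Step 2: w='b' (idx 1), next='c' -> output (1, 'c'), add 'bc' as idx 2
Step 3: w='b' (idx 1), next='b' -> output (1, 'b'), add 'bb' as idx 3
Step 4: w='bc' (idx 2), next='c' -> output (2, 'c'), add 'bcc' as idx 4


Encoded: [(0, 'b'), (1, 'c'), (1, 'b'), (2, 'c')]


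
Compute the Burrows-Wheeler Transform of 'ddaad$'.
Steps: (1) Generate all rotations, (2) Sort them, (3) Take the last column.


Rotations (sorted):
  0: $ddaad -> last char: d
  1: aad$dd -> last char: d
  2: ad$dda -> last char: a
  3: d$ddaa -> last char: a
  4: daad$d -> last char: d
  5: ddaad$ -> last char: $


BWT = ddaad$


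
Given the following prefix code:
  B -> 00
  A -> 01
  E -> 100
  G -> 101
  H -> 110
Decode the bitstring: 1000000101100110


Decoding step by step:
Bits 100 -> E
Bits 00 -> B
Bits 00 -> B
Bits 101 -> G
Bits 100 -> E
Bits 110 -> H


Decoded message: EBBGEH


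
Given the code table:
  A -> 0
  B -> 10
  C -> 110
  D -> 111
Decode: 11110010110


Decoding:
111 -> D
10 -> B
0 -> A
10 -> B
110 -> C


Result: DBABC


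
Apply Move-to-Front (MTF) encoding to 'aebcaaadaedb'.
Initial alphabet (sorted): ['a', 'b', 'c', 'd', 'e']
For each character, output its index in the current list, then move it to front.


MTF encoding:
'a': index 0 in ['a', 'b', 'c', 'd', 'e'] -> ['a', 'b', 'c', 'd', 'e']
'e': index 4 in ['a', 'b', 'c', 'd', 'e'] -> ['e', 'a', 'b', 'c', 'd']
'b': index 2 in ['e', 'a', 'b', 'c', 'd'] -> ['b', 'e', 'a', 'c', 'd']
'c': index 3 in ['b', 'e', 'a', 'c', 'd'] -> ['c', 'b', 'e', 'a', 'd']
'a': index 3 in ['c', 'b', 'e', 'a', 'd'] -> ['a', 'c', 'b', 'e', 'd']
'a': index 0 in ['a', 'c', 'b', 'e', 'd'] -> ['a', 'c', 'b', 'e', 'd']
'a': index 0 in ['a', 'c', 'b', 'e', 'd'] -> ['a', 'c', 'b', 'e', 'd']
'd': index 4 in ['a', 'c', 'b', 'e', 'd'] -> ['d', 'a', 'c', 'b', 'e']
'a': index 1 in ['d', 'a', 'c', 'b', 'e'] -> ['a', 'd', 'c', 'b', 'e']
'e': index 4 in ['a', 'd', 'c', 'b', 'e'] -> ['e', 'a', 'd', 'c', 'b']
'd': index 2 in ['e', 'a', 'd', 'c', 'b'] -> ['d', 'e', 'a', 'c', 'b']
'b': index 4 in ['d', 'e', 'a', 'c', 'b'] -> ['b', 'd', 'e', 'a', 'c']


Output: [0, 4, 2, 3, 3, 0, 0, 4, 1, 4, 2, 4]


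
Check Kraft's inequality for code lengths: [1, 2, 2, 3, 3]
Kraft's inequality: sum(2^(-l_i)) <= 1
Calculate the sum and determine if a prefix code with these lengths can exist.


Sum = 2^(-1) + 2^(-2) + 2^(-2) + 2^(-3) + 2^(-3)
    = 0.5 + 0.25 + 0.25 + 0.125 + 0.125
    = 10/8 = 1.25
Since 1.25 > 1, Kraft's inequality is NOT satisfied.
A prefix code with these lengths CANNOT exist.

Kraft sum = 1.25. Not satisfied.


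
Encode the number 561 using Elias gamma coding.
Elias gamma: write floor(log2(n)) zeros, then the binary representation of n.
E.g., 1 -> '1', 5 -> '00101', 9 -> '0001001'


num_bits = floor(log2(561)) + 1 = 10
leading_zeros = num_bits - 1 = 9
binary(561) = 1000110001

Elias gamma(561) = '000000000' + '1000110001' = 0000000001000110001 (19 bits)


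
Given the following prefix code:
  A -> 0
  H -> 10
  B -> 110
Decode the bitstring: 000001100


Decoding step by step:
Bits 0 -> A
Bits 0 -> A
Bits 0 -> A
Bits 0 -> A
Bits 0 -> A
Bits 110 -> B
Bits 0 -> A


Decoded message: AAAAABA


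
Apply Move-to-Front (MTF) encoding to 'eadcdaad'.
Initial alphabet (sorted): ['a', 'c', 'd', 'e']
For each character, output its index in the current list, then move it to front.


MTF encoding:
'e': index 3 in ['a', 'c', 'd', 'e'] -> ['e', 'a', 'c', 'd']
'a': index 1 in ['e', 'a', 'c', 'd'] -> ['a', 'e', 'c', 'd']
'd': index 3 in ['a', 'e', 'c', 'd'] -> ['d', 'a', 'e', 'c']
'c': index 3 in ['d', 'a', 'e', 'c'] -> ['c', 'd', 'a', 'e']
'd': index 1 in ['c', 'd', 'a', 'e'] -> ['d', 'c', 'a', 'e']
'a': index 2 in ['d', 'c', 'a', 'e'] -> ['a', 'd', 'c', 'e']
'a': index 0 in ['a', 'd', 'c', 'e'] -> ['a', 'd', 'c', 'e']
'd': index 1 in ['a', 'd', 'c', 'e'] -> ['d', 'a', 'c', 'e']


Output: [3, 1, 3, 3, 1, 2, 0, 1]


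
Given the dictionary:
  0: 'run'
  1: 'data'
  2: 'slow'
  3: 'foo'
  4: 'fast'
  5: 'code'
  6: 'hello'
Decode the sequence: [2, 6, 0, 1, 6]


Look up each index in the dictionary:
  2 -> 'slow'
  6 -> 'hello'
  0 -> 'run'
  1 -> 'data'
  6 -> 'hello'

Decoded: "slow hello run data hello"


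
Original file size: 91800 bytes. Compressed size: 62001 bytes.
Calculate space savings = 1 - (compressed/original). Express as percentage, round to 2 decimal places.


ratio = compressed/original = 62001/91800 = 0.675392
savings = 1 - ratio = 1 - 0.675392 = 0.324608
as a percentage: 0.324608 * 100 = 32.46%

Space savings = 1 - 62001/91800 = 32.46%


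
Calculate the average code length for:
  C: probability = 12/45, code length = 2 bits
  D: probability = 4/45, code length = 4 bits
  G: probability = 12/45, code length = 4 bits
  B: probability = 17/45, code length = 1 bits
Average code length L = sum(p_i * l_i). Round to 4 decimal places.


Weighted contributions p_i * l_i:
  C: (12/45) * 2 = 24/45
  D: (4/45) * 4 = 16/45
  G: (12/45) * 4 = 48/45
  B: (17/45) * 1 = 17/45
Sum = (24 + 16 + 48 + 17)/45 = 105/45

L = 105/45 = 2.3333 bits/symbol


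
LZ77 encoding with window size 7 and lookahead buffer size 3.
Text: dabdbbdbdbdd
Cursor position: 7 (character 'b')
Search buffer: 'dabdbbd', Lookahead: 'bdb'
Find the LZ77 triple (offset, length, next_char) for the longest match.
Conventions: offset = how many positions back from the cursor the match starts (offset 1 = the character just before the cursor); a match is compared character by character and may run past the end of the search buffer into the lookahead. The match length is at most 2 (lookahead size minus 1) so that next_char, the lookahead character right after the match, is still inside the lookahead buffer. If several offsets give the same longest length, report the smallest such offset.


Try each offset into the search buffer:
  offset=1 (pos 6, char 'd'): match length 0
  offset=2 (pos 5, char 'b'): match length 2
  offset=3 (pos 4, char 'b'): match length 1
  offset=4 (pos 3, char 'd'): match length 0
  offset=5 (pos 2, char 'b'): match length 2
  offset=6 (pos 1, char 'a'): match length 0
  offset=7 (pos 0, char 'd'): match length 0
Longest match has length 2, found at offsets 2, 5; take the smallest, offset 2.
next_char = character at position 7 + 2 = 9 -> 'b'

Best match: offset=2, length=2 (matching 'bd' starting at position 5)
LZ77 triple: (2, 2, 'b')


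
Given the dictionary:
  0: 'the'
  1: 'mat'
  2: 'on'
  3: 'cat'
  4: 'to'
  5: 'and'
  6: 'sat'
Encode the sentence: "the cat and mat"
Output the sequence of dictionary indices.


Look up each word in the dictionary:
  'the' -> 0
  'cat' -> 3
  'and' -> 5
  'mat' -> 1

Encoded: [0, 3, 5, 1]


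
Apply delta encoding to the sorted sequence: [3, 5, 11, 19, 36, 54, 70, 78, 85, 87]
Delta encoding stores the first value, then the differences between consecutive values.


First value: 3
Deltas:
  5 - 3 = 2
  11 - 5 = 6
  19 - 11 = 8
  36 - 19 = 17
  54 - 36 = 18
  70 - 54 = 16
  78 - 70 = 8
  85 - 78 = 7
  87 - 85 = 2


Delta encoded: [3, 2, 6, 8, 17, 18, 16, 8, 7, 2]


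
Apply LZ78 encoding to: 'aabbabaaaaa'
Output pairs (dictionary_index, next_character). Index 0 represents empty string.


LZ78 encoding steps:
Dictionary: {0: ''}
Step 1: w='' (idx 0), next='a' -> output (0, 'a'), add 'a' as idx 1
Step 2: w='a' (idx 1), next='b' -> output (1, 'b'), add 'ab' as idx 2
Step 3: w='' (idx 0), next='b' -> output (0, 'b'), add 'b' as idx 3
Step 4: w='ab' (idx 2), next='a' -> output (2, 'a'), add 'aba' as idx 4
Step 5: w='a' (idx 1), next='a' -> output (1, 'a'), add 'aa' as idx 5
Step 6: w='aa' (idx 5), end of input -> output (5, '')


Encoded: [(0, 'a'), (1, 'b'), (0, 'b'), (2, 'a'), (1, 'a'), (5, '')]


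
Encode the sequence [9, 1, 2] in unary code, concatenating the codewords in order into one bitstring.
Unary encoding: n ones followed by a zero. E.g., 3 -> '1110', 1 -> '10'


Encode each number as n ones followed by a terminating 0:
  9 -> 1111111110 (10 bits)
  1 -> 10 (2 bits)
  2 -> 110 (3 bits)
Total length = 10 + 2 + 3 = 15 bits.

Unary([9, 1, 2]) = 111111111010110 (15 bits)


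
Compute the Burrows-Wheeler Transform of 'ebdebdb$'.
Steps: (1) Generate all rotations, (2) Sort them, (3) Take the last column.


Rotations (sorted):
  0: $ebdebdb -> last char: b
  1: b$ebdebd -> last char: d
  2: bdb$ebde -> last char: e
  3: bdebdb$e -> last char: e
  4: db$ebdeb -> last char: b
  5: debdb$eb -> last char: b
  6: ebdb$ebd -> last char: d
  7: ebdebdb$ -> last char: $


BWT = bdeebbd$


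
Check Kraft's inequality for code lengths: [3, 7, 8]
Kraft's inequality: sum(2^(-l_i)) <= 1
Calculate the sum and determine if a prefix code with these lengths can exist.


Sum = 2^(-3) + 2^(-7) + 2^(-8)
    = 0.125 + 0.0078125 + 0.00390625
    = 35/256 = 0.13671875
Since 0.13671875 <= 1, Kraft's inequality IS satisfied.
A prefix code with these lengths CAN exist.

Kraft sum = 0.13671875. Satisfied.


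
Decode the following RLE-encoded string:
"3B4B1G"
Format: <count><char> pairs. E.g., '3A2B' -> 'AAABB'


Expanding each <count><char> pair:
  3B -> 'BBB'
  4B -> 'BBBB'
  1G -> 'G'

Decoded = BBBBBBBG


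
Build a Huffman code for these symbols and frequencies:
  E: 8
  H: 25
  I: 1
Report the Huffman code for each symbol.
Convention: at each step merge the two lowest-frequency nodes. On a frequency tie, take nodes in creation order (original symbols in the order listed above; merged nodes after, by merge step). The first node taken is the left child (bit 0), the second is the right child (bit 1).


Huffman tree construction:
Step 1: Merge I(1) + E(8) = 9
Step 2: Merge (I+E)(9) + H(25) = 34
Read each symbol's code off the tree from the root (left child = 0, right child = 1).

Codes:
  E: 01 (length 2)
  H: 1 (length 1)
  I: 00 (length 2)
Average code length: 43/34 = 1.2647 bits/symbol


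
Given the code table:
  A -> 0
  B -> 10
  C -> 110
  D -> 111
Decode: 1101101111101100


Decoding:
110 -> C
110 -> C
111 -> D
110 -> C
110 -> C
0 -> A


Result: CCDCCA


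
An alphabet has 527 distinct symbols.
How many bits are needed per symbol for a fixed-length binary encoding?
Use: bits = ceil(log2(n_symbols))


log2(527) = 9.0417
Bracket: 2^9 = 512 < 527 <= 2^10 = 1024
So ceil(log2(527)) = 10

bits = ceil(log2(527)) = ceil(9.0417) = 10 bits


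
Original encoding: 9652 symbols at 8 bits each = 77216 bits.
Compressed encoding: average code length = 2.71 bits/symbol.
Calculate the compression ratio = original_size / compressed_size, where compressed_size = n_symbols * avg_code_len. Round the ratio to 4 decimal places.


original_size = n_symbols * orig_bits = 9652 * 8 = 77216 bits
compressed_size = n_symbols * avg_code_len = 9652 * 2.71 = 26156.92 bits
ratio = original_size / compressed_size = 77216 / 26156.92 = 2.952

Compression ratio = 2.952


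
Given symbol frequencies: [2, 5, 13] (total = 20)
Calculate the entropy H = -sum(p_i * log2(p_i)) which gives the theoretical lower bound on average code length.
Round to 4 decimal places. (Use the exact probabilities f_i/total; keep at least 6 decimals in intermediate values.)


Per-symbol terms -p_i * log2(p_i) with p_i = f_i/20:
  p = 2/20 = 0.100000: log2(p) = -3.321928, -p*log2(p) = 0.332193
  p = 5/20 = 0.250000: log2(p) = -2.000000, -p*log2(p) = 0.500000
  p = 13/20 = 0.650000: log2(p) = -0.621488, -p*log2(p) = 0.403967
H = 0.332193 + 0.500000 + 0.403967 = 1.236160

H = 1.2362 bits/symbol


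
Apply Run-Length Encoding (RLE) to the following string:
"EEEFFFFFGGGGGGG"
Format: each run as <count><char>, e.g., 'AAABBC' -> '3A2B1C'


Scanning runs left to right:
  i=0: run of 'E' x 3 -> '3E'
  i=3: run of 'F' x 5 -> '5F'
  i=8: run of 'G' x 7 -> '7G'

RLE = 3E5F7G


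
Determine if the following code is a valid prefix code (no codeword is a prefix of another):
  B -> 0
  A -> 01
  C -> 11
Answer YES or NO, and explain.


Checking each pair (does one codeword prefix another?):
  B='0' vs A='01': prefix -- VIOLATION

NO -- this is NOT a valid prefix code. B (0) is a prefix of A (01).


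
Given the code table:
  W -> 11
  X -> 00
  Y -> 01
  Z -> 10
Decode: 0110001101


Decoding:
01 -> Y
10 -> Z
00 -> X
11 -> W
01 -> Y


Result: YZXWY


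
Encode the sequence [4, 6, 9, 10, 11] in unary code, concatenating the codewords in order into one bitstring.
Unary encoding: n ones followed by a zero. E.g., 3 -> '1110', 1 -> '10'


Encode each number as n ones followed by a terminating 0:
  4 -> 11110 (5 bits)
  6 -> 1111110 (7 bits)
  9 -> 1111111110 (10 bits)
  10 -> 11111111110 (11 bits)
  11 -> 111111111110 (12 bits)
Total length = 5 + 7 + 10 + 11 + 12 = 45 bits.

Unary([4, 6, 9, 10, 11]) = 111101111110111111111011111111110111111111110 (45 bits)


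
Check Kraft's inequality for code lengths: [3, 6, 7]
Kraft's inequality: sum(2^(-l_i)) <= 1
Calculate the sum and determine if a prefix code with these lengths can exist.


Sum = 2^(-3) + 2^(-6) + 2^(-7)
    = 0.125 + 0.015625 + 0.0078125
    = 19/128 = 0.1484375
Since 0.1484375 <= 1, Kraft's inequality IS satisfied.
A prefix code with these lengths CAN exist.

Kraft sum = 0.1484375. Satisfied.


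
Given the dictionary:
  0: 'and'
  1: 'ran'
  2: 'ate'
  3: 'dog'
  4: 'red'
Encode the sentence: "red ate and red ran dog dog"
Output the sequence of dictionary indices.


Look up each word in the dictionary:
  'red' -> 4
  'ate' -> 2
  'and' -> 0
  'red' -> 4
  'ran' -> 1
  'dog' -> 3
  'dog' -> 3

Encoded: [4, 2, 0, 4, 1, 3, 3]


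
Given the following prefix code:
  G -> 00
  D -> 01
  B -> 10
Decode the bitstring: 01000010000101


Decoding step by step:
Bits 01 -> D
Bits 00 -> G
Bits 00 -> G
Bits 10 -> B
Bits 00 -> G
Bits 01 -> D
Bits 01 -> D


Decoded message: DGGBGDD


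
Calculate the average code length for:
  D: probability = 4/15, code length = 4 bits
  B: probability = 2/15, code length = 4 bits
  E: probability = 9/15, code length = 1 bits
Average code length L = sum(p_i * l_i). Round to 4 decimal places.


Weighted contributions p_i * l_i:
  D: (4/15) * 4 = 16/15
  B: (2/15) * 4 = 8/15
  E: (9/15) * 1 = 9/15
Sum = (16 + 8 + 9)/15 = 33/15

L = 33/15 = 2.2000 bits/symbol


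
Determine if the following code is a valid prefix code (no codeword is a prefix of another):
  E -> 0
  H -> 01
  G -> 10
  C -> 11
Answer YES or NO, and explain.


Checking each pair (does one codeword prefix another?):
  E='0' vs H='01': prefix -- VIOLATION

NO -- this is NOT a valid prefix code. E (0) is a prefix of H (01).


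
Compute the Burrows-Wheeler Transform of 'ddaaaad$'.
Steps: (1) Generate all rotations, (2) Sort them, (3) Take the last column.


Rotations (sorted):
  0: $ddaaaad -> last char: d
  1: aaaad$dd -> last char: d
  2: aaad$dda -> last char: a
  3: aad$ddaa -> last char: a
  4: ad$ddaaa -> last char: a
  5: d$ddaaaa -> last char: a
  6: daaaad$d -> last char: d
  7: ddaaaad$ -> last char: $


BWT = ddaaaad$


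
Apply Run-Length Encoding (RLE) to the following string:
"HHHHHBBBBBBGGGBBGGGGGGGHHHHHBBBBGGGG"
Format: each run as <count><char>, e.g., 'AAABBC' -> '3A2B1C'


Scanning runs left to right:
  i=0: run of 'H' x 5 -> '5H'
  i=5: run of 'B' x 6 -> '6B'
  i=11: run of 'G' x 3 -> '3G'
  i=14: run of 'B' x 2 -> '2B'
  i=16: run of 'G' x 7 -> '7G'
  i=23: run of 'H' x 5 -> '5H'
  i=28: run of 'B' x 4 -> '4B'
  i=32: run of 'G' x 4 -> '4G'

RLE = 5H6B3G2B7G5H4B4G


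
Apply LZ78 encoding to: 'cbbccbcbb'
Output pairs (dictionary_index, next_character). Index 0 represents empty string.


LZ78 encoding steps:
Dictionary: {0: ''}
Step 1: w='' (idx 0), next='c' -> output (0, 'c'), add 'c' as idx 1
Step 2: w='' (idx 0), next='b' -> output (0, 'b'), add 'b' as idx 2
Step 3: w='b' (idx 2), next='c' -> output (2, 'c'), add 'bc' as idx 3
Step 4: w='c' (idx 1), next='b' -> output (1, 'b'), add 'cb' as idx 4
Step 5: w='cb' (idx 4), next='b' -> output (4, 'b'), add 'cbb' as idx 5


Encoded: [(0, 'c'), (0, 'b'), (2, 'c'), (1, 'b'), (4, 'b')]


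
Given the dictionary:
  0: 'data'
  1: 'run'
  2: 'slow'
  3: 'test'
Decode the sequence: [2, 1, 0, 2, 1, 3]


Look up each index in the dictionary:
  2 -> 'slow'
  1 -> 'run'
  0 -> 'data'
  2 -> 'slow'
  1 -> 'run'
  3 -> 'test'

Decoded: "slow run data slow run test"


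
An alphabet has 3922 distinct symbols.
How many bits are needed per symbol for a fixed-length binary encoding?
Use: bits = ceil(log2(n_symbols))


log2(3922) = 11.9374
Bracket: 2^11 = 2048 < 3922 <= 2^12 = 4096
So ceil(log2(3922)) = 12

bits = ceil(log2(3922)) = ceil(11.9374) = 12 bits


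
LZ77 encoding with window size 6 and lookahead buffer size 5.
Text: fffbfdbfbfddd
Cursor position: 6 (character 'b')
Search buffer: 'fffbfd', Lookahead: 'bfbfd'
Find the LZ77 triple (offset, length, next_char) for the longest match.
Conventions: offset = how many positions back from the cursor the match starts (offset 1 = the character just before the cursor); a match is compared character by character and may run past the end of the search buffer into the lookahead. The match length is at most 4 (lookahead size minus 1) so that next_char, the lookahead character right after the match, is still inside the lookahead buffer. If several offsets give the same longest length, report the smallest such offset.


Try each offset into the search buffer:
  offset=1 (pos 5, char 'd'): match length 0
  offset=2 (pos 4, char 'f'): match length 0
  offset=3 (pos 3, char 'b'): match length 2
  offset=4 (pos 2, char 'f'): match length 0
  offset=5 (pos 1, char 'f'): match length 0
  offset=6 (pos 0, char 'f'): match length 0
Longest match has length 2 at offset 3.
next_char = character at position 6 + 2 = 8 -> 'b'

Best match: offset=3, length=2 (matching 'bf' starting at position 3)
LZ77 triple: (3, 2, 'b')


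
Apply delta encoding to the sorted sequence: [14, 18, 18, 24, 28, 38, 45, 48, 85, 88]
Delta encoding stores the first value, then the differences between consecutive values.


First value: 14
Deltas:
  18 - 14 = 4
  18 - 18 = 0
  24 - 18 = 6
  28 - 24 = 4
  38 - 28 = 10
  45 - 38 = 7
  48 - 45 = 3
  85 - 48 = 37
  88 - 85 = 3


Delta encoded: [14, 4, 0, 6, 4, 10, 7, 3, 37, 3]


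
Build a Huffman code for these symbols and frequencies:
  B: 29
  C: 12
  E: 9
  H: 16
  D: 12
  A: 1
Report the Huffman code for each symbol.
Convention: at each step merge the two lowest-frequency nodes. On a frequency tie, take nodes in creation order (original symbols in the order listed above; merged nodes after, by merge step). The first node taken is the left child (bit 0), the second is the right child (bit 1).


Huffman tree construction:
Step 1: Merge A(1) + E(9) = 10
Step 2: Merge (A+E)(10) + C(12) = 22
Step 3: Merge D(12) + H(16) = 28
Step 4: Merge ((A+E)+C)(22) + (D+H)(28) = 50
Step 5: Merge B(29) + (((A+E)+C)+(D+H))(50) = 79
Read each symbol's code off the tree from the root (left child = 0, right child = 1).

Codes:
  B: 0 (length 1)
  C: 101 (length 3)
  E: 1001 (length 4)
  H: 111 (length 3)
  D: 110 (length 3)
  A: 1000 (length 4)
Average code length: 189/79 = 2.3924 bits/symbol


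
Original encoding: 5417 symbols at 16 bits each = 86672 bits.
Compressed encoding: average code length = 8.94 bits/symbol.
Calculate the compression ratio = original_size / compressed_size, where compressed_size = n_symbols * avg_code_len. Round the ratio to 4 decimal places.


original_size = n_symbols * orig_bits = 5417 * 16 = 86672 bits
compressed_size = n_symbols * avg_code_len = 5417 * 8.94 = 48427.98 bits
ratio = original_size / compressed_size = 86672 / 48427.98 = 1.7897

Compression ratio = 1.7897


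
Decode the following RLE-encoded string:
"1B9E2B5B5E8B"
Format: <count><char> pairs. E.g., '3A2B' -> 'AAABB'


Expanding each <count><char> pair:
  1B -> 'B'
  9E -> 'EEEEEEEEE'
  2B -> 'BB'
  5B -> 'BBBBB'
  5E -> 'EEEEE'
  8B -> 'BBBBBBBB'

Decoded = BEEEEEEEEEBBBBBBBEEEEEBBBBBBBB


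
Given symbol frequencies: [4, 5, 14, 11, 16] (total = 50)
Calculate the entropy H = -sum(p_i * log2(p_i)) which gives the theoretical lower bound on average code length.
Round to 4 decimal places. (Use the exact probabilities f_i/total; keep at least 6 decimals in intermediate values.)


Per-symbol terms -p_i * log2(p_i) with p_i = f_i/50:
  p = 4/50 = 0.080000: log2(p) = -3.643856, -p*log2(p) = 0.291508
  p = 5/50 = 0.100000: log2(p) = -3.321928, -p*log2(p) = 0.332193
  p = 14/50 = 0.280000: log2(p) = -1.836501, -p*log2(p) = 0.514220
  p = 11/50 = 0.220000: log2(p) = -2.184425, -p*log2(p) = 0.480573
  p = 16/50 = 0.320000: log2(p) = -1.643856, -p*log2(p) = 0.526034
H = 0.291508 + 0.332193 + 0.514220 + 0.480573 + 0.526034 = 2.144528

H = 2.1445 bits/symbol


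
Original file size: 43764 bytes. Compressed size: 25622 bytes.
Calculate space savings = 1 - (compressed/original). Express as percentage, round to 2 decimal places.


ratio = compressed/original = 25622/43764 = 0.585458
savings = 1 - ratio = 1 - 0.585458 = 0.414542
as a percentage: 0.414542 * 100 = 41.45%

Space savings = 1 - 25622/43764 = 41.45%


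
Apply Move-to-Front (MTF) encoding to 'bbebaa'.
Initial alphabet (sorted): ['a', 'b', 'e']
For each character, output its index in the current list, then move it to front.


MTF encoding:
'b': index 1 in ['a', 'b', 'e'] -> ['b', 'a', 'e']
'b': index 0 in ['b', 'a', 'e'] -> ['b', 'a', 'e']
'e': index 2 in ['b', 'a', 'e'] -> ['e', 'b', 'a']
'b': index 1 in ['e', 'b', 'a'] -> ['b', 'e', 'a']
'a': index 2 in ['b', 'e', 'a'] -> ['a', 'b', 'e']
'a': index 0 in ['a', 'b', 'e'] -> ['a', 'b', 'e']


Output: [1, 0, 2, 1, 2, 0]


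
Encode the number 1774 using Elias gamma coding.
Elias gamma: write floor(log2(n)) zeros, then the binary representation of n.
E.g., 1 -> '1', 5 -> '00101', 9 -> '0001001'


num_bits = floor(log2(1774)) + 1 = 11
leading_zeros = num_bits - 1 = 10
binary(1774) = 11011101110

Elias gamma(1774) = '0000000000' + '11011101110' = 000000000011011101110 (21 bits)


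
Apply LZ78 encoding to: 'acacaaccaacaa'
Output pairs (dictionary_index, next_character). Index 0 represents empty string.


LZ78 encoding steps:
Dictionary: {0: ''}
Step 1: w='' (idx 0), next='a' -> output (0, 'a'), add 'a' as idx 1
Step 2: w='' (idx 0), next='c' -> output (0, 'c'), add 'c' as idx 2
Step 3: w='a' (idx 1), next='c' -> output (1, 'c'), add 'ac' as idx 3
Step 4: w='a' (idx 1), next='a' -> output (1, 'a'), add 'aa' as idx 4
Step 5: w='c' (idx 2), next='c' -> output (2, 'c'), add 'cc' as idx 5
Step 6: w='aa' (idx 4), next='c' -> output (4, 'c'), add 'aac' as idx 6
Step 7: w='aa' (idx 4), end of input -> output (4, '')


Encoded: [(0, 'a'), (0, 'c'), (1, 'c'), (1, 'a'), (2, 'c'), (4, 'c'), (4, '')]


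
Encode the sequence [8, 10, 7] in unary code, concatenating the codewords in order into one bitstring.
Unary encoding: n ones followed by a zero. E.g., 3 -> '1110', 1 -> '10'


Encode each number as n ones followed by a terminating 0:
  8 -> 111111110 (9 bits)
  10 -> 11111111110 (11 bits)
  7 -> 11111110 (8 bits)
Total length = 9 + 11 + 8 = 28 bits.

Unary([8, 10, 7]) = 1111111101111111111011111110 (28 bits)


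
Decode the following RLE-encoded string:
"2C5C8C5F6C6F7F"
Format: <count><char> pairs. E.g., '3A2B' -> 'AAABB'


Expanding each <count><char> pair:
  2C -> 'CC'
  5C -> 'CCCCC'
  8C -> 'CCCCCCCC'
  5F -> 'FFFFF'
  6C -> 'CCCCCC'
  6F -> 'FFFFFF'
  7F -> 'FFFFFFF'

Decoded = CCCCCCCCCCCCCCCFFFFFCCCCCCFFFFFFFFFFFFF


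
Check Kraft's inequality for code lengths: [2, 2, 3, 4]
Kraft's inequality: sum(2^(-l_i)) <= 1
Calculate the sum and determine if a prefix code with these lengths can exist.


Sum = 2^(-2) + 2^(-2) + 2^(-3) + 2^(-4)
    = 0.25 + 0.25 + 0.125 + 0.0625
    = 11/16 = 0.6875
Since 0.6875 <= 1, Kraft's inequality IS satisfied.
A prefix code with these lengths CAN exist.

Kraft sum = 0.6875. Satisfied.


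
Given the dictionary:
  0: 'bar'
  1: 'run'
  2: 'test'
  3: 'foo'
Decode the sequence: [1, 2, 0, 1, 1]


Look up each index in the dictionary:
  1 -> 'run'
  2 -> 'test'
  0 -> 'bar'
  1 -> 'run'
  1 -> 'run'

Decoded: "run test bar run run"


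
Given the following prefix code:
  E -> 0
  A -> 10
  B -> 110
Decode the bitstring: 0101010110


Decoding step by step:
Bits 0 -> E
Bits 10 -> A
Bits 10 -> A
Bits 10 -> A
Bits 110 -> B


Decoded message: EAAAB


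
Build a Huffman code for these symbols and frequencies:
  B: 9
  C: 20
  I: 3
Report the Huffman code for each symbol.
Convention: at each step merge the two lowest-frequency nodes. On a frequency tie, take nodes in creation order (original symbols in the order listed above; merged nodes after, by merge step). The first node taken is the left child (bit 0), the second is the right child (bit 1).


Huffman tree construction:
Step 1: Merge I(3) + B(9) = 12
Step 2: Merge (I+B)(12) + C(20) = 32
Read each symbol's code off the tree from the root (left child = 0, right child = 1).

Codes:
  B: 01 (length 2)
  C: 1 (length 1)
  I: 00 (length 2)
Average code length: 44/32 = 1.3750 bits/symbol


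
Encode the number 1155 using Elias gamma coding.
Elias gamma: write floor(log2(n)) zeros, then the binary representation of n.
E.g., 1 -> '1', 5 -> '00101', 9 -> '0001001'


num_bits = floor(log2(1155)) + 1 = 11
leading_zeros = num_bits - 1 = 10
binary(1155) = 10010000011

Elias gamma(1155) = '0000000000' + '10010000011' = 000000000010010000011 (21 bits)


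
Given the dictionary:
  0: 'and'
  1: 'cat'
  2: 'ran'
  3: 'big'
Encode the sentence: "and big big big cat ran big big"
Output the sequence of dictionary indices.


Look up each word in the dictionary:
  'and' -> 0
  'big' -> 3
  'big' -> 3
  'big' -> 3
  'cat' -> 1
  'ran' -> 2
  'big' -> 3
  'big' -> 3

Encoded: [0, 3, 3, 3, 1, 2, 3, 3]


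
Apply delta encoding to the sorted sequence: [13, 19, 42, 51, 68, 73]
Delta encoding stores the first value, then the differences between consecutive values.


First value: 13
Deltas:
  19 - 13 = 6
  42 - 19 = 23
  51 - 42 = 9
  68 - 51 = 17
  73 - 68 = 5


Delta encoded: [13, 6, 23, 9, 17, 5]


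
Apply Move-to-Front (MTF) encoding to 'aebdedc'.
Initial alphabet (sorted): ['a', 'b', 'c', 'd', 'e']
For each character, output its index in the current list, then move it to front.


MTF encoding:
'a': index 0 in ['a', 'b', 'c', 'd', 'e'] -> ['a', 'b', 'c', 'd', 'e']
'e': index 4 in ['a', 'b', 'c', 'd', 'e'] -> ['e', 'a', 'b', 'c', 'd']
'b': index 2 in ['e', 'a', 'b', 'c', 'd'] -> ['b', 'e', 'a', 'c', 'd']
'd': index 4 in ['b', 'e', 'a', 'c', 'd'] -> ['d', 'b', 'e', 'a', 'c']
'e': index 2 in ['d', 'b', 'e', 'a', 'c'] -> ['e', 'd', 'b', 'a', 'c']
'd': index 1 in ['e', 'd', 'b', 'a', 'c'] -> ['d', 'e', 'b', 'a', 'c']
'c': index 4 in ['d', 'e', 'b', 'a', 'c'] -> ['c', 'd', 'e', 'b', 'a']


Output: [0, 4, 2, 4, 2, 1, 4]


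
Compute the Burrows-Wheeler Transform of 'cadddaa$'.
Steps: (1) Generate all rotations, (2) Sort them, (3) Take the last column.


Rotations (sorted):
  0: $cadddaa -> last char: a
  1: a$caddda -> last char: a
  2: aa$caddd -> last char: d
  3: adddaa$c -> last char: c
  4: cadddaa$ -> last char: $
  5: daa$cadd -> last char: d
  6: ddaa$cad -> last char: d
  7: dddaa$ca -> last char: a


BWT = aadc$dda


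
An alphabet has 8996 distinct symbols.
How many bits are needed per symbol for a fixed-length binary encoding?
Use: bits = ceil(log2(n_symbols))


log2(8996) = 13.1351
Bracket: 2^13 = 8192 < 8996 <= 2^14 = 16384
So ceil(log2(8996)) = 14

bits = ceil(log2(8996)) = ceil(13.1351) = 14 bits


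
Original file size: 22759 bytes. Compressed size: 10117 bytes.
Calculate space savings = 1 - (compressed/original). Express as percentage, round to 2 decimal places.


ratio = compressed/original = 10117/22759 = 0.444527
savings = 1 - ratio = 1 - 0.444527 = 0.555473
as a percentage: 0.555473 * 100 = 55.55%

Space savings = 1 - 10117/22759 = 55.55%


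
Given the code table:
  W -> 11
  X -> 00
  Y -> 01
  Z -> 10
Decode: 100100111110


Decoding:
10 -> Z
01 -> Y
00 -> X
11 -> W
11 -> W
10 -> Z


Result: ZYXWWZ


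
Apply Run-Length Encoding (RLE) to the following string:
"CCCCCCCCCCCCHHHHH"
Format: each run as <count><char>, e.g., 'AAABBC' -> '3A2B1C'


Scanning runs left to right:
  i=0: run of 'C' x 12 -> '12C'
  i=12: run of 'H' x 5 -> '5H'

RLE = 12C5H


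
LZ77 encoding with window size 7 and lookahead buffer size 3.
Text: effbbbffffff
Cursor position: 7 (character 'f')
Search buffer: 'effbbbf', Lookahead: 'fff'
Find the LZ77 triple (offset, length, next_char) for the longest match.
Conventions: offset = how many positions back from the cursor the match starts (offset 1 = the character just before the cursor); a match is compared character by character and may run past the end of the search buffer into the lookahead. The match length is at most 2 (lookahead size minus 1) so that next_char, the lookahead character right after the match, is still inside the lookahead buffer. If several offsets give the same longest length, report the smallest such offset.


Try each offset into the search buffer:
  offset=1 (pos 6, char 'f'): match length 2
  offset=2 (pos 5, char 'b'): match length 0
  offset=3 (pos 4, char 'b'): match length 0
  offset=4 (pos 3, char 'b'): match length 0
  offset=5 (pos 2, char 'f'): match length 1
  offset=6 (pos 1, char 'f'): match length 2
  offset=7 (pos 0, char 'e'): match length 0
Longest match has length 2, found at offsets 1, 6; take the smallest, offset 1.
next_char = character at position 7 + 2 = 9 -> 'f'

Best match: offset=1, length=2 (matching 'ff' starting at position 6)
LZ77 triple: (1, 2, 'f')


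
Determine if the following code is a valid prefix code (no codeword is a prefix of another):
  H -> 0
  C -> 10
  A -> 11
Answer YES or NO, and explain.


Checking each pair (does one codeword prefix another?):
  H='0' vs C='10': no prefix
  H='0' vs A='11': no prefix
  C='10' vs H='0': no prefix
  C='10' vs A='11': no prefix
  A='11' vs H='0': no prefix
  A='11' vs C='10': no prefix
No violation found over all pairs.

YES -- this is a valid prefix code. No codeword is a prefix of any other codeword.


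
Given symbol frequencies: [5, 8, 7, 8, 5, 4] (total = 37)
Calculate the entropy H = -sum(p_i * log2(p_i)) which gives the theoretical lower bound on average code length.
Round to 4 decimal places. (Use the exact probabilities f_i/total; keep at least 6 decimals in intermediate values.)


Per-symbol terms -p_i * log2(p_i) with p_i = f_i/37:
  p = 5/37 = 0.135135: log2(p) = -2.887525, -p*log2(p) = 0.390206
  p = 8/37 = 0.216216: log2(p) = -2.209453, -p*log2(p) = 0.477720
  p = 7/37 = 0.189189: log2(p) = -2.402098, -p*log2(p) = 0.454451
  p = 8/37 = 0.216216: log2(p) = -2.209453, -p*log2(p) = 0.477720
  p = 5/37 = 0.135135: log2(p) = -2.887525, -p*log2(p) = 0.390206
  p = 4/37 = 0.108108: log2(p) = -3.209453, -p*log2(p) = 0.346968
H = 0.390206 + 0.477720 + 0.454451 + 0.477720 + 0.390206 + 0.346968 = 2.537271

H = 2.5373 bits/symbol


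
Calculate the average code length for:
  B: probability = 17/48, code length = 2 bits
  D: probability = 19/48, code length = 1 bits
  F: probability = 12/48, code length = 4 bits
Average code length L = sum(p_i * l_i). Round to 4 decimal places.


Weighted contributions p_i * l_i:
  B: (17/48) * 2 = 34/48
  D: (19/48) * 1 = 19/48
  F: (12/48) * 4 = 48/48
Sum = (34 + 19 + 48)/48 = 101/48

L = 101/48 = 2.1042 bits/symbol


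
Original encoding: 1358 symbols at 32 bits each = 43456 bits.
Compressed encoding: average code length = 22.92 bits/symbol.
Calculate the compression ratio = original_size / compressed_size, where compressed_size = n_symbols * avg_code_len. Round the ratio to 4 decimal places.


original_size = n_symbols * orig_bits = 1358 * 32 = 43456 bits
compressed_size = n_symbols * avg_code_len = 1358 * 22.92 = 31125.36 bits
ratio = original_size / compressed_size = 43456 / 31125.36 = 1.3962

Compression ratio = 1.3962


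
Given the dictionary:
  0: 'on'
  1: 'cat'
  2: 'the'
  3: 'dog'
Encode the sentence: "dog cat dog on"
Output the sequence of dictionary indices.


Look up each word in the dictionary:
  'dog' -> 3
  'cat' -> 1
  'dog' -> 3
  'on' -> 0

Encoded: [3, 1, 3, 0]


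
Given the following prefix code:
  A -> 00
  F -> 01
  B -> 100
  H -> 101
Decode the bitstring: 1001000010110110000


Decoding step by step:
Bits 100 -> B
Bits 100 -> B
Bits 00 -> A
Bits 101 -> H
Bits 101 -> H
Bits 100 -> B
Bits 00 -> A


Decoded message: BBAHHBA


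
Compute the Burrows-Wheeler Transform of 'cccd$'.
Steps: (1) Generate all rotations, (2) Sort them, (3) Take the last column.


Rotations (sorted):
  0: $cccd -> last char: d
  1: cccd$ -> last char: $
  2: ccd$c -> last char: c
  3: cd$cc -> last char: c
  4: d$ccc -> last char: c


BWT = d$ccc


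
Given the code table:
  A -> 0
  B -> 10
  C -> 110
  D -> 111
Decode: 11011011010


Decoding:
110 -> C
110 -> C
110 -> C
10 -> B


Result: CCCB


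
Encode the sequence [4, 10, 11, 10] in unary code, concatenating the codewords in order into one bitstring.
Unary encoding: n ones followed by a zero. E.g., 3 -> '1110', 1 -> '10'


Encode each number as n ones followed by a terminating 0:
  4 -> 11110 (5 bits)
  10 -> 11111111110 (11 bits)
  11 -> 111111111110 (12 bits)
  10 -> 11111111110 (11 bits)
Total length = 5 + 11 + 12 + 11 = 39 bits.

Unary([4, 10, 11, 10]) = 111101111111111011111111111011111111110 (39 bits)
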